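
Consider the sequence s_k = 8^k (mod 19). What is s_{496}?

11

Computing terms: s_1 = 8; s_2 = 7; s_3 = 18; s_4 = 11; s_5 = 12; s_6 = 1; s_7 = 8.
The sequence repeats with period 6.
(496 - 1) mod 6 = 3, so s_{496} = s_4 = 11.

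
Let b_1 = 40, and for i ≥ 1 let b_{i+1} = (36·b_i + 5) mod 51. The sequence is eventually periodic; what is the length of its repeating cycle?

Computing terms: b_1 = 40,  b_2 = 17,  b_3 = 5,  b_4 = 32,  b_5 = 35,  b_6 = 41,  b_7 = 2,  b_8 = 26,  b_9 = 23,  b_{10} = 17.
Since b_{10} = b_2 = 17, the sequence is eventually periodic: after a pre-period of length 1 it cycles with period 8.

8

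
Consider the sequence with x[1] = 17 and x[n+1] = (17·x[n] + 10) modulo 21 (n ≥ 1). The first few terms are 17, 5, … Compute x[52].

x[1] = 17; x[2] = 5; x[3] = 11; x[4] = 8; x[5] = 20; x[6] = 14; x[7] = 17.
Since x[7] = x[1] = 17, the sequence is periodic with period 6.
So x[52] = x[1 + ((52-1) mod 6)] = x[4] = 8.

8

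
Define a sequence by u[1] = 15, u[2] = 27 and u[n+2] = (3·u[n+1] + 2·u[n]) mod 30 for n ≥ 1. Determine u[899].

9

Computing terms: u[1] = 15; u[2] = 27; u[3] = 21; u[4] = 27; u[5] = 3; u[6] = 3; u[7] = 15; u[8] = 21; u[9] = 3; u[10] = 21; u[11] = 9; u[12] = 9; u[13] = 15; u[14] = 3; u[15] = 9; u[16] = 3; u[17] = 27; u[18] = 27; u[19] = 15; u[20] = 9; u[21] = 27; u[22] = 9; u[23] = 21; u[24] = 21; u[25] = 15; u[26] = 27.
The sequence repeats with period 24.
So u[899] = u[1 + ((899-1) mod 24)] = u[11] = 9.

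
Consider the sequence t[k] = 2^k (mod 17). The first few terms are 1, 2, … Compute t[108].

t[0] = 1; t[1] = 2; t[2] = 4; t[3] = 8; t[4] = 16; t[5] = 15; t[6] = 13; t[7] = 9; t[8] = 1.
Since t[8] = t[0] = 1, the sequence is periodic with period 8.
So t[108] = t[0 + ((108-0) mod 8)] = t[4] = 16.

16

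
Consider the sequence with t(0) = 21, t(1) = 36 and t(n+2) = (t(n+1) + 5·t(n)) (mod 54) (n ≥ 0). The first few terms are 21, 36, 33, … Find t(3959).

3

Computing terms: t(0) = 21,  t(1) = 36,  t(2) = 33,  t(3) = 51,  t(4) = 0,  t(5) = 39,  t(6) = 39,  t(7) = 18,  t(8) = 51,  t(9) = 33,  t(10) = 18,  t(11) = 21,  t(12) = 3,  t(13) = 0,  t(14) = 15,  t(15) = 15,  t(16) = 36,  t(17) = 3,  t(18) = 21,  t(19) = 36.
Since (t(18), t(19)) = (t(0), t(1)) = (21, 36) (two consecutive terms determine the rest), the sequence is periodic with period 18.
(3959 - 0) mod 18 = 17, so t(3959) = t(17) = 3.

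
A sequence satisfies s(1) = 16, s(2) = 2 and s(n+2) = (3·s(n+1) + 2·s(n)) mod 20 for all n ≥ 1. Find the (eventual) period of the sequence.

24

s(1) = 16; s(2) = 2; s(3) = 18; s(4) = 18; s(5) = 10; s(6) = 6; s(7) = 18; s(8) = 6; s(9) = 14; s(10) = 14; s(11) = 10; s(12) = 18; s(13) = 14; s(14) = 18; s(15) = 2; s(16) = 2; s(17) = 10; s(18) = 14; s(19) = 2; s(20) = 14; s(21) = 6; s(22) = 6; s(23) = 10; s(24) = 2; s(25) = 6; s(26) = 2; s(27) = 18.
Since (s(26), s(27)) = (s(2), s(3)) = (2, 18) (two consecutive terms determine the rest), the sequence is eventually periodic: after a pre-period of length 1 it cycles with period 24.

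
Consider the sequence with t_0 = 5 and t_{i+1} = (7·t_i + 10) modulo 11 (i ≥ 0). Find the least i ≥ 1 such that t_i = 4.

t_0 = 5,  t_1 = 1,  t_2 = 6,  t_3 = 8,  t_4 = 0,  t_5 = 10,  t_6 = 3,  t_7 = 9,  t_8 = 7,  t_9 = 4,  t_{10} = 5.
Since t_{10} = t_0 = 5, the sequence is periodic with period 10.
The value 4 first appears (with i ≥ 1) at t_9.

9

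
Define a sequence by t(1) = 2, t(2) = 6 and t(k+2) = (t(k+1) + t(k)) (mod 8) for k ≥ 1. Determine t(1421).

6

We have t(1) = 2, t(2) = 6, t(3) = 0, t(4) = 6, t(5) = 6, t(6) = 4, t(7) = 2, t(8) = 6.
The sequence repeats with period 6.
So t(1421) = t(1 + ((1421-1) mod 6)) = t(5) = 6.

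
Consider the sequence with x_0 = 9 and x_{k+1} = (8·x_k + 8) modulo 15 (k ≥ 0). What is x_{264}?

Listing terms: x_0 = 9, x_1 = 5, x_2 = 3, x_3 = 2, x_4 = 9.
Since x_4 = x_0 = 9, the sequence is periodic with period 4.
(264 - 0) mod 4 = 0, so x_{264} = x_0 = 9.

9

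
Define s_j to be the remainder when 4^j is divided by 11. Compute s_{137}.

s_0 = 1, s_1 = 4, s_2 = 5, s_3 = 9, s_4 = 3, s_5 = 1.
Since s_5 = s_0 = 1, the sequence is periodic with period 5.
So s_{137} = s_{0 + ((137-0) mod 5)} = s_2 = 5.

5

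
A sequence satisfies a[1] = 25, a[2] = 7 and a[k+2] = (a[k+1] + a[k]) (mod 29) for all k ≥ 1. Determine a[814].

7

a[1] = 25, a[2] = 7, a[3] = 3, a[4] = 10, a[5] = 13, a[6] = 23, a[7] = 7, a[8] = 1, a[9] = 8, a[10] = 9, a[11] = 17, a[12] = 26, a[13] = 14, a[14] = 11, a[15] = 25, a[16] = 7.
The sequence repeats with period 14.
So a[814] = a[1 + ((814-1) mod 14)] = a[2] = 7.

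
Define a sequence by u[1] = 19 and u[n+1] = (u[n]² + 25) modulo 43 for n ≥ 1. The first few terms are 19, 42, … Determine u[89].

Computing terms: u[1] = 19; u[2] = 42; u[3] = 26; u[4] = 13; u[5] = 22; u[6] = 36; u[7] = 31; u[8] = 40; u[9] = 34; u[10] = 20; u[11] = 38; u[12] = 7; u[13] = 31.
Since u[13] = u[7] = 31, the sequence is eventually periodic: after a pre-period of length 6 it cycles with period 6.
For n ≥ 7, u[n] depends only on (n - 7) mod 6. (89 - 7) mod 6 = 4, so u[89] = u[11] = 38.

38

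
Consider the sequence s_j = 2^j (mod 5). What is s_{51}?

s_1 = 2,  s_2 = 4,  s_3 = 3,  s_4 = 1,  s_5 = 2.
Since s_5 = s_1 = 2, the sequence is periodic with period 4.
(51 - 1) mod 4 = 2, so s_{51} = s_3 = 3.

3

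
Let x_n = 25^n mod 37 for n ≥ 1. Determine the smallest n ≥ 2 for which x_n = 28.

7

Computing terms: x_1 = 25; x_2 = 33; x_3 = 11; x_4 = 16; x_5 = 30; x_6 = 10; x_7 = 28; x_8 = 34; x_9 = 36; x_{10} = 12; x_{11} = 4; x_{12} = 26; x_{13} = 21; x_{14} = 7; x_{15} = 27; x_{16} = 9; x_{17} = 3; x_{18} = 1; x_{19} = 25.
The sequence repeats with period 18.
The value 28 first appears (with n ≥ 2) at x_7.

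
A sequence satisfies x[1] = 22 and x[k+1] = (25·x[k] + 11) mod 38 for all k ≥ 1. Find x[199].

x[1] = 22, x[2] = 29, x[3] = 14, x[4] = 19, x[5] = 30, x[6] = 1, x[7] = 36, x[8] = 37, x[9] = 24, x[10] = 3, x[11] = 10, x[12] = 33, x[13] = 0, x[14] = 11, x[15] = 20, x[16] = 17, x[17] = 18, x[18] = 5, x[19] = 22.
The sequence repeats with period 18.
So x[199] = x[1 + ((199-1) mod 18)] = x[1] = 22.

22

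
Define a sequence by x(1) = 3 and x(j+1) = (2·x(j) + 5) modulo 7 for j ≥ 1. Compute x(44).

Computing terms: x(1) = 3; x(2) = 4; x(3) = 6; x(4) = 3.
The sequence repeats with period 3.
So x(44) = x(1 + ((44-1) mod 3)) = x(2) = 4.

4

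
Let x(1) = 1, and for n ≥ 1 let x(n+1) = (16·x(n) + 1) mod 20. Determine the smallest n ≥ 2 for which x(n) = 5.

5

x(1) = 1; x(2) = 17; x(3) = 13; x(4) = 9; x(5) = 5; x(6) = 1.
Since x(6) = x(1) = 1, the sequence is periodic with period 5.
The value 5 first appears (with n ≥ 2) at x(5).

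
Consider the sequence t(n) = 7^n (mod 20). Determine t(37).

7

Computing terms: t(1) = 7,  t(2) = 9,  t(3) = 3,  t(4) = 1,  t(5) = 7.
Since t(5) = t(1) = 7, the sequence is periodic with period 4.
(37 - 1) mod 4 = 0, so t(37) = t(1) = 7.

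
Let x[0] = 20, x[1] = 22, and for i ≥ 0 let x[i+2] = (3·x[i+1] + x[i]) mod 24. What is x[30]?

Listing terms: x[0] = 20, x[1] = 22, x[2] = 14, x[3] = 16, x[4] = 14, x[5] = 10, x[6] = 20, x[7] = 22.
Since (x[6], x[7]) = (x[0], x[1]) = (20, 22) (two consecutive terms determine the rest), the sequence is periodic with period 6.
(30 - 0) mod 6 = 0, so x[30] = x[0] = 20.

20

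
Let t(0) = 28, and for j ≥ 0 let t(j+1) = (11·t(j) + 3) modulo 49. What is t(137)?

Listing terms: t(0) = 28; t(1) = 17; t(2) = 43; t(3) = 35; t(4) = 45; t(5) = 8; t(6) = 42; t(7) = 24; t(8) = 22; t(9) = 0; t(10) = 3; t(11) = 36; t(12) = 7; t(13) = 31; t(14) = 1; t(15) = 14; t(16) = 10; t(17) = 15; t(18) = 21; t(19) = 38; t(20) = 29; t(21) = 28.
Since t(21) = t(0) = 28, the sequence is periodic with period 21.
So t(137) = t(0 + ((137-0) mod 21)) = t(11) = 36.

36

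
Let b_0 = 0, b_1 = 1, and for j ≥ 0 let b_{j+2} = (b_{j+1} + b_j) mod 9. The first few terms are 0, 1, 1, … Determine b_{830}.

8

Computing terms: b_0 = 0; b_1 = 1; b_2 = 1; b_3 = 2; b_4 = 3; b_5 = 5; b_6 = 8; b_7 = 4; b_8 = 3; b_9 = 7; b_{10} = 1; b_{11} = 8; b_{12} = 0; b_{13} = 8; b_{14} = 8; b_{15} = 7; b_{16} = 6; b_{17} = 4; b_{18} = 1; b_{19} = 5; b_{20} = 6; b_{21} = 2; b_{22} = 8; b_{23} = 1; b_{24} = 0; b_{25} = 1.
The sequence repeats with period 24.
So b_{830} = b_{0 + ((830-0) mod 24)} = b_{14} = 8.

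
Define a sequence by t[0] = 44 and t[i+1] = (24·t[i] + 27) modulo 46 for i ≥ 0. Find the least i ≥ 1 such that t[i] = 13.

We have t[0] = 44, t[1] = 25, t[2] = 29, t[3] = 33, t[4] = 37, t[5] = 41, t[6] = 45, t[7] = 3, t[8] = 7, t[9] = 11, t[10] = 15, t[11] = 19, t[12] = 23, t[13] = 27, t[14] = 31, t[15] = 35, t[16] = 39, t[17] = 43, t[18] = 1, t[19] = 5, t[20] = 9, t[21] = 13, t[22] = 17, t[23] = 21, t[24] = 25.
Since t[24] = t[1] = 25, the sequence is eventually periodic: after a pre-period of length 1 it cycles with period 23.
The value 13 first appears (with i ≥ 1) at t[21].

21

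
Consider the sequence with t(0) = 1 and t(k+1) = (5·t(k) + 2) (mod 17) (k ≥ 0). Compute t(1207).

Computing terms: t(0) = 1, t(1) = 7, t(2) = 3, t(3) = 0, t(4) = 2, t(5) = 12, t(6) = 11, t(7) = 6, t(8) = 15, t(9) = 9, t(10) = 13, t(11) = 16, t(12) = 14, t(13) = 4, t(14) = 5, t(15) = 10, t(16) = 1.
The sequence repeats with period 16.
(1207 - 0) mod 16 = 7, so t(1207) = t(7) = 6.

6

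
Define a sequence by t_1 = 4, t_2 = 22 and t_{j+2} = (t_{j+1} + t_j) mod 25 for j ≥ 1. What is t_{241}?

We have t_1 = 4, t_2 = 22, t_3 = 1, t_4 = 23, t_5 = 24, t_6 = 22, t_7 = 21, t_8 = 18, t_9 = 14, t_{10} = 7, t_{11} = 21, t_{12} = 3, t_{13} = 24, t_{14} = 2, t_{15} = 1, t_{16} = 3, t_{17} = 4, t_{18} = 7, t_{19} = 11, t_{20} = 18, t_{21} = 4, t_{22} = 22.
The sequence repeats with period 20.
So t_{241} = t_{1 + ((241-1) mod 20)} = t_1 = 4.

4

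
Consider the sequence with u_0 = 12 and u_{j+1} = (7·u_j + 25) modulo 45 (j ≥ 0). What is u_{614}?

23

Computing terms: u_0 = 12; u_1 = 19; u_2 = 23; u_3 = 6; u_4 = 22; u_5 = 44; u_6 = 18; u_7 = 16; u_8 = 2; u_9 = 39; u_{10} = 28; u_{11} = 41; u_{12} = 42; u_{13} = 4; u_{14} = 8; u_{15} = 36; u_{16} = 7; u_{17} = 29; u_{18} = 3; u_{19} = 1; u_{20} = 32; u_{21} = 24; u_{22} = 13; u_{23} = 26; u_{24} = 27; u_{25} = 34; u_{26} = 38; u_{27} = 21; u_{28} = 37; u_{29} = 14; u_{30} = 33; u_{31} = 31; u_{32} = 17; u_{33} = 9; u_{34} = 43; u_{35} = 11; u_{36} = 12.
Since u_{36} = u_0 = 12, the sequence is periodic with period 36.
So u_{614} = u_{0 + ((614-0) mod 36)} = u_2 = 23.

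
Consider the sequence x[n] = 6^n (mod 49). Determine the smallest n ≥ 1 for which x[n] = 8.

Listing terms: x[0] = 1,  x[1] = 6,  x[2] = 36,  x[3] = 20,  x[4] = 22,  x[5] = 34,  x[6] = 8,  x[7] = 48,  x[8] = 43,  x[9] = 13,  x[10] = 29,  x[11] = 27,  x[12] = 15,  x[13] = 41,  x[14] = 1.
Since x[14] = x[0] = 1, the sequence is periodic with period 14.
The value 8 first appears (with n ≥ 1) at x[6].

6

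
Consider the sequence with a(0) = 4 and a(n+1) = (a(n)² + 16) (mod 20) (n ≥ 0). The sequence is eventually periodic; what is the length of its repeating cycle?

Listing terms: a(0) = 4, a(1) = 12, a(2) = 0, a(3) = 16, a(4) = 12.
Since a(4) = a(1) = 12, the sequence is eventually periodic: after a pre-period of length 1 it cycles with period 3.

3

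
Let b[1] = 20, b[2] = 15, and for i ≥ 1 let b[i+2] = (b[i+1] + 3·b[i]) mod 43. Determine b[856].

25

Computing terms: b[1] = 20; b[2] = 15; b[3] = 32; b[4] = 34; b[5] = 1; b[6] = 17; b[7] = 20; b[8] = 28; b[9] = 2; b[10] = 0; b[11] = 6; b[12] = 6; b[13] = 24; b[14] = 42; b[15] = 28; b[16] = 25; b[17] = 23; b[18] = 12; b[19] = 38; b[20] = 31; b[21] = 16; b[22] = 23; b[23] = 28; b[24] = 11; b[25] = 9; b[26] = 42; b[27] = 26; b[28] = 23; b[29] = 15; b[30] = 41; b[31] = 0; b[32] = 37; b[33] = 37; b[34] = 19; b[35] = 1; b[36] = 15; b[37] = 18; b[38] = 20; b[39] = 31; b[40] = 5; b[41] = 12; b[42] = 27; b[43] = 20; b[44] = 15.
Since (b[43], b[44]) = (b[1], b[2]) = (20, 15) (two consecutive terms determine the rest), the sequence is periodic with period 42.
(856 - 1) mod 42 = 15, so b[856] = b[16] = 25.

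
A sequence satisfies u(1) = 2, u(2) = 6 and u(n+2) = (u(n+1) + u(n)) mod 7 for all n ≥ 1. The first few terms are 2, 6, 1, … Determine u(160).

u(1) = 2, u(2) = 6, u(3) = 1, u(4) = 0, u(5) = 1, u(6) = 1, u(7) = 2, u(8) = 3, u(9) = 5, u(10) = 1, u(11) = 6, u(12) = 0, u(13) = 6, u(14) = 6, u(15) = 5, u(16) = 4, u(17) = 2, u(18) = 6.
Since (u(17), u(18)) = (u(1), u(2)) = (2, 6) (two consecutive terms determine the rest), the sequence is periodic with period 16.
So u(160) = u(1 + ((160-1) mod 16)) = u(16) = 4.

4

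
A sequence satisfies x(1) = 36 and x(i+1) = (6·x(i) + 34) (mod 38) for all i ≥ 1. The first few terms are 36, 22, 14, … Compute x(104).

Listing terms: x(1) = 36; x(2) = 22; x(3) = 14; x(4) = 4; x(5) = 20; x(6) = 2; x(7) = 8; x(8) = 6; x(9) = 32; x(10) = 36.
Since x(10) = x(1) = 36, the sequence is periodic with period 9.
(104 - 1) mod 9 = 4, so x(104) = x(5) = 20.

20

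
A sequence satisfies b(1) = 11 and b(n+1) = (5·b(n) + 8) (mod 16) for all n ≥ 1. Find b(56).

7

Computing terms: b(1) = 11,  b(2) = 15,  b(3) = 3,  b(4) = 7,  b(5) = 11.
Since b(5) = b(1) = 11, the sequence is periodic with period 4.
(56 - 1) mod 4 = 3, so b(56) = b(4) = 7.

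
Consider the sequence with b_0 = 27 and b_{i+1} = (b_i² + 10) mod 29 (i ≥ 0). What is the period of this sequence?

6

Listing terms: b_0 = 27, b_1 = 14, b_2 = 3, b_3 = 19, b_4 = 23, b_5 = 17, b_6 = 9, b_7 = 4, b_8 = 26, b_9 = 19.
Since b_9 = b_3 = 19, the sequence is eventually periodic: after a pre-period of length 3 it cycles with period 6.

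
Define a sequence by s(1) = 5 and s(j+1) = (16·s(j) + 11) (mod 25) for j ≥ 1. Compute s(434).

13

We have s(1) = 5,  s(2) = 16,  s(3) = 17,  s(4) = 8,  s(5) = 14,  s(6) = 10,  s(7) = 21,  s(8) = 22,  s(9) = 13,  s(10) = 19,  s(11) = 15,  s(12) = 1,  s(13) = 2,  s(14) = 18,  s(15) = 24,  s(16) = 20,  s(17) = 6,  s(18) = 7,  s(19) = 23,  s(20) = 4,  s(21) = 0,  s(22) = 11,  s(23) = 12,  s(24) = 3,  s(25) = 9,  s(26) = 5.
The sequence repeats with period 25.
(434 - 1) mod 25 = 8, so s(434) = s(9) = 13.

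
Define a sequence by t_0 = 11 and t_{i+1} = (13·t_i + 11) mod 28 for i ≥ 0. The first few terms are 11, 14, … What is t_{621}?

14

We have t_0 = 11,  t_1 = 14,  t_2 = 25,  t_3 = 0,  t_4 = 11.
Since t_4 = t_0 = 11, the sequence is periodic with period 4.
So t_{621} = t_{0 + ((621-0) mod 4)} = t_1 = 14.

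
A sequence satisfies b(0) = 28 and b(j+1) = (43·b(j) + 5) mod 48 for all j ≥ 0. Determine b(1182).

b(0) = 28; b(1) = 9; b(2) = 8; b(3) = 13; b(4) = 36; b(5) = 17; b(6) = 16; b(7) = 21; b(8) = 44; b(9) = 25; b(10) = 24; b(11) = 29; b(12) = 4; b(13) = 33; b(14) = 32; b(15) = 37; b(16) = 12; b(17) = 41; b(18) = 40; b(19) = 45; b(20) = 20; b(21) = 1; b(22) = 0; b(23) = 5; b(24) = 28.
Since b(24) = b(0) = 28, the sequence is periodic with period 24.
(1182 - 0) mod 24 = 6, so b(1182) = b(6) = 16.

16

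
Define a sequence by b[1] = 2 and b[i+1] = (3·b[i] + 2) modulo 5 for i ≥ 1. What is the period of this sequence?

4

Listing terms: b[1] = 2, b[2] = 3, b[3] = 1, b[4] = 0, b[5] = 2.
The sequence repeats with period 4.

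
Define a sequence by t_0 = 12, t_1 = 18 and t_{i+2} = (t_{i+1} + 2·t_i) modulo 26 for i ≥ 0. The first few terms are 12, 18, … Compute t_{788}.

Listing terms: t_0 = 12; t_1 = 18; t_2 = 16; t_3 = 0; t_4 = 6; t_5 = 6; t_6 = 18; t_7 = 4; t_8 = 14; t_9 = 22; t_{10} = 24; t_{11} = 16; t_{12} = 12; t_{13} = 18.
Since (t_{12}, t_{13}) = (t_0, t_1) = (12, 18) (two consecutive terms determine the rest), the sequence is periodic with period 12.
(788 - 0) mod 12 = 8, so t_{788} = t_8 = 14.

14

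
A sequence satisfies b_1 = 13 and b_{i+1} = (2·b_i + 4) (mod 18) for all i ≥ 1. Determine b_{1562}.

b_1 = 13, b_2 = 12, b_3 = 10, b_4 = 6, b_5 = 16, b_6 = 0, b_7 = 4, b_8 = 12.
Since b_8 = b_2 = 12, the sequence is eventually periodic: after a pre-period of length 1 it cycles with period 6.
For i ≥ 2, b_i depends only on (i - 2) mod 6. (1562 - 2) mod 6 = 0, so b_{1562} = b_2 = 12.

12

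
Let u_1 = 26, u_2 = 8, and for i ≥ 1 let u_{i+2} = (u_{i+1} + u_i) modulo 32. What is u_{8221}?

10

u_1 = 26,  u_2 = 8,  u_3 = 2,  u_4 = 10,  u_5 = 12,  u_6 = 22,  u_7 = 2,  u_8 = 24,  u_9 = 26,  u_{10} = 18,  u_{11} = 12,  u_{12} = 30,  u_{13} = 10,  u_{14} = 8,  u_{15} = 18,  u_{16} = 26,  u_{17} = 12,  u_{18} = 6,  u_{19} = 18,  u_{20} = 24,  u_{21} = 10,  u_{22} = 2,  u_{23} = 12,  u_{24} = 14,  u_{25} = 26,  u_{26} = 8.
The sequence repeats with period 24.
(8221 - 1) mod 24 = 12, so u_{8221} = u_{13} = 10.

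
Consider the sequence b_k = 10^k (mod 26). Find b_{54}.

14

b_0 = 1; b_1 = 10; b_2 = 22; b_3 = 12; b_4 = 16; b_5 = 4; b_6 = 14; b_7 = 10.
Since b_7 = b_1 = 10, the sequence is eventually periodic: after a pre-period of length 1 it cycles with period 6.
For k ≥ 1, b_k depends only on (k - 1) mod 6. (54 - 1) mod 6 = 5, so b_{54} = b_6 = 14.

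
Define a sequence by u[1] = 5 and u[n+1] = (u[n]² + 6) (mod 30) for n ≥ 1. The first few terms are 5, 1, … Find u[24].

7

u[1] = 5,  u[2] = 1,  u[3] = 7,  u[4] = 25,  u[5] = 1.
Since u[5] = u[2] = 1, the sequence is eventually periodic: after a pre-period of length 1 it cycles with period 3.
For n ≥ 2, u[n] depends only on (n - 2) mod 3. (24 - 2) mod 3 = 1, so u[24] = u[3] = 7.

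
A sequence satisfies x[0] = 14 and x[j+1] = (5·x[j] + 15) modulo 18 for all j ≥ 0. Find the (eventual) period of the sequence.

We have x[0] = 14, x[1] = 13, x[2] = 8, x[3] = 1, x[4] = 2, x[5] = 7, x[6] = 14.
Since x[6] = x[0] = 14, the sequence is periodic with period 6.

6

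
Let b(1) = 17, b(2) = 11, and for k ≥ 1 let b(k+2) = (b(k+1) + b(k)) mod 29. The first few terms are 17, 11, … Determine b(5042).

11

We have b(1) = 17,  b(2) = 11,  b(3) = 28,  b(4) = 10,  b(5) = 9,  b(6) = 19,  b(7) = 28,  b(8) = 18,  b(9) = 17,  b(10) = 6,  b(11) = 23,  b(12) = 0,  b(13) = 23,  b(14) = 23,  b(15) = 17,  b(16) = 11.
The sequence repeats with period 14.
So b(5042) = b(1 + ((5042-1) mod 14)) = b(2) = 11.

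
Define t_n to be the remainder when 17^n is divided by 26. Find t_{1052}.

3

Listing terms: t_0 = 1,  t_1 = 17,  t_2 = 3,  t_3 = 25,  t_4 = 9,  t_5 = 23,  t_6 = 1.
The sequence repeats with period 6.
So t_{1052} = t_{0 + ((1052-0) mod 6)} = t_2 = 3.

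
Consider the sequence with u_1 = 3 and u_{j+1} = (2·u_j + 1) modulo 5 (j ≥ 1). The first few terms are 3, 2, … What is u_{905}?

3

Listing terms: u_1 = 3; u_2 = 2; u_3 = 0; u_4 = 1; u_5 = 3.
Since u_5 = u_1 = 3, the sequence is periodic with period 4.
(905 - 1) mod 4 = 0, so u_{905} = u_1 = 3.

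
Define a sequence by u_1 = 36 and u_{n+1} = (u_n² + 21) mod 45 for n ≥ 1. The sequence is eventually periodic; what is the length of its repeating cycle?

3

Listing terms: u_1 = 36, u_2 = 12, u_3 = 30, u_4 = 21, u_5 = 12.
Since u_5 = u_2 = 12, the sequence is eventually periodic: after a pre-period of length 1 it cycles with period 3.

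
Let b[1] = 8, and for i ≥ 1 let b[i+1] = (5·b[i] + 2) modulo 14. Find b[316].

Listing terms: b[1] = 8; b[2] = 0; b[3] = 2; b[4] = 12; b[5] = 6; b[6] = 4; b[7] = 8.
The sequence repeats with period 6.
So b[316] = b[1 + ((316-1) mod 6)] = b[4] = 12.

12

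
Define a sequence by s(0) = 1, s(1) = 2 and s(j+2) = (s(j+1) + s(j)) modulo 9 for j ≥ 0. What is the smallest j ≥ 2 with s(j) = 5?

3

We have s(0) = 1, s(1) = 2, s(2) = 3, s(3) = 5, s(4) = 8, s(5) = 4, s(6) = 3, s(7) = 7, s(8) = 1, s(9) = 8, s(10) = 0, s(11) = 8, s(12) = 8, s(13) = 7, s(14) = 6, s(15) = 4, s(16) = 1, s(17) = 5, s(18) = 6, s(19) = 2, s(20) = 8, s(21) = 1, s(22) = 0, s(23) = 1, s(24) = 1, s(25) = 2.
Since (s(24), s(25)) = (s(0), s(1)) = (1, 2) (two consecutive terms determine the rest), the sequence is periodic with period 24.
The value 5 first appears (with j ≥ 2) at s(3).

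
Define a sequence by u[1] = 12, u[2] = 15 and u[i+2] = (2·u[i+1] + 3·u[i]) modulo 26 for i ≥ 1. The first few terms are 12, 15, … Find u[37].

Computing terms: u[1] = 12; u[2] = 15; u[3] = 14; u[4] = 21; u[5] = 6; u[6] = 23; u[7] = 12; u[8] = 15.
The sequence repeats with period 6.
So u[37] = u[1 + ((37-1) mod 6)] = u[1] = 12.

12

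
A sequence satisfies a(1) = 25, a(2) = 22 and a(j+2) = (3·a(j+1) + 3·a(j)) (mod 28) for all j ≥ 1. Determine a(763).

5

We have a(1) = 25; a(2) = 22; a(3) = 1; a(4) = 13; a(5) = 14; a(6) = 25; a(7) = 5; a(8) = 6; a(9) = 5; a(10) = 5; a(11) = 2; a(12) = 21; a(13) = 13; a(14) = 18; a(15) = 9; a(16) = 25; a(17) = 18; a(18) = 17; a(19) = 21; a(20) = 2; a(21) = 13; a(22) = 17; a(23) = 6; a(24) = 13; a(25) = 1; a(26) = 14; a(27) = 17; a(28) = 9; a(29) = 22; a(30) = 9; a(31) = 9; a(32) = 26; a(33) = 21; a(34) = 1; a(35) = 10; a(36) = 5; a(37) = 17; a(38) = 10; a(39) = 25; a(40) = 21; a(41) = 26; a(42) = 1; a(43) = 25; a(44) = 22.
Since (a(43), a(44)) = (a(1), a(2)) = (25, 22) (two consecutive terms determine the rest), the sequence is periodic with period 42.
(763 - 1) mod 42 = 6, so a(763) = a(7) = 5.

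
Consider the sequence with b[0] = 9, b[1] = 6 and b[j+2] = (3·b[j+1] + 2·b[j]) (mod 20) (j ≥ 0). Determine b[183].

b[0] = 9, b[1] = 6, b[2] = 16, b[3] = 0, b[4] = 12, b[5] = 16, b[6] = 12, b[7] = 8, b[8] = 8, b[9] = 0, b[10] = 16, b[11] = 8, b[12] = 16, b[13] = 4, b[14] = 4, b[15] = 0, b[16] = 8, b[17] = 4, b[18] = 8, b[19] = 12, b[20] = 12, b[21] = 0, b[22] = 4, b[23] = 12, b[24] = 4, b[25] = 16, b[26] = 16, b[27] = 0.
Since (b[26], b[27]) = (b[2], b[3]) = (16, 0) (two consecutive terms determine the rest), the sequence is eventually periodic: after a pre-period of length 2 it cycles with period 24.
For j ≥ 2, b[j] depends only on (j - 2) mod 24. (183 - 2) mod 24 = 13, so b[183] = b[15] = 0.

0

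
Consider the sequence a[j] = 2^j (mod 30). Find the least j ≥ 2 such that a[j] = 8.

3

We have a[1] = 2; a[2] = 4; a[3] = 8; a[4] = 16; a[5] = 2.
Since a[5] = a[1] = 2, the sequence is periodic with period 4.
The value 8 first appears (with j ≥ 2) at a[3].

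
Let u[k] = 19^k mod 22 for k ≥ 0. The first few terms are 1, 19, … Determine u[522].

9

Listing terms: u[0] = 1; u[1] = 19; u[2] = 9; u[3] = 17; u[4] = 15; u[5] = 21; u[6] = 3; u[7] = 13; u[8] = 5; u[9] = 7; u[10] = 1.
The sequence repeats with period 10.
(522 - 0) mod 10 = 2, so u[522] = u[2] = 9.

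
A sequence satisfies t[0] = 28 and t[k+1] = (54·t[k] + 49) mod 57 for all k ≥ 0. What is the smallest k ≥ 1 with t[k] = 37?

6

Computing terms: t[0] = 28, t[1] = 22, t[2] = 40, t[3] = 43, t[4] = 34, t[5] = 4, t[6] = 37, t[7] = 52, t[8] = 7, t[9] = 28.
Since t[9] = t[0] = 28, the sequence is periodic with period 9.
The value 37 first appears (with k ≥ 1) at t[6].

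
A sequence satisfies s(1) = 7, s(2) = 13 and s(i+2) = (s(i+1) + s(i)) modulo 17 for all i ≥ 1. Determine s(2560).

s(1) = 7, s(2) = 13, s(3) = 3, s(4) = 16, s(5) = 2, s(6) = 1, s(7) = 3, s(8) = 4, s(9) = 7, s(10) = 11, s(11) = 1, s(12) = 12, s(13) = 13, s(14) = 8, s(15) = 4, s(16) = 12, s(17) = 16, s(18) = 11, s(19) = 10, s(20) = 4, s(21) = 14, s(22) = 1, s(23) = 15, s(24) = 16, s(25) = 14, s(26) = 13, s(27) = 10, s(28) = 6, s(29) = 16, s(30) = 5, s(31) = 4, s(32) = 9, s(33) = 13, s(34) = 5, s(35) = 1, s(36) = 6, s(37) = 7, s(38) = 13.
The sequence repeats with period 36.
(2560 - 1) mod 36 = 3, so s(2560) = s(4) = 16.

16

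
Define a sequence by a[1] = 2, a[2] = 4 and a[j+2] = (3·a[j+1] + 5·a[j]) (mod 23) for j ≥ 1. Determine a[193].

7

Listing terms: a[1] = 2; a[2] = 4; a[3] = 22; a[4] = 17; a[5] = 0; a[6] = 16; a[7] = 2; a[8] = 17; a[9] = 15; a[10] = 15; a[11] = 5; a[12] = 21; a[13] = 19; a[14] = 1; a[15] = 6; a[16] = 0; a[17] = 7; a[18] = 21; a[19] = 6; a[20] = 8; a[21] = 8; a[22] = 18; a[23] = 2; a[24] = 4.
The sequence repeats with period 22.
So a[193] = a[1 + ((193-1) mod 22)] = a[17] = 7.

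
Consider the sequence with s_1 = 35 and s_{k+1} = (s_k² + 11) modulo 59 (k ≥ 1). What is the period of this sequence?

9

We have s_1 = 35, s_2 = 56, s_3 = 20, s_4 = 57, s_5 = 15, s_6 = 0, s_7 = 11, s_8 = 14, s_9 = 30, s_{10} = 26, s_{11} = 38, s_{12} = 39, s_{13} = 57.
Since s_{13} = s_4 = 57, the sequence is eventually periodic: after a pre-period of length 3 it cycles with period 9.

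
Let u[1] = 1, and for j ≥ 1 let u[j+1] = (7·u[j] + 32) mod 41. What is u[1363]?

18

We have u[1] = 1,  u[2] = 39,  u[3] = 18,  u[4] = 35,  u[5] = 31,  u[6] = 3,  u[7] = 12,  u[8] = 34,  u[9] = 24,  u[10] = 36,  u[11] = 38,  u[12] = 11,  u[13] = 27,  u[14] = 16,  u[15] = 21,  u[16] = 15,  u[17] = 14,  u[18] = 7,  u[19] = 40,  u[20] = 25,  u[21] = 2,  u[22] = 5,  u[23] = 26,  u[24] = 9,  u[25] = 13,  u[26] = 0,  u[27] = 32,  u[28] = 10,  u[29] = 20,  u[30] = 8,  u[31] = 6,  u[32] = 33,  u[33] = 17,  u[34] = 28,  u[35] = 23,  u[36] = 29,  u[37] = 30,  u[38] = 37,  u[39] = 4,  u[40] = 19,  u[41] = 1.
Since u[41] = u[1] = 1, the sequence is periodic with period 40.
So u[1363] = u[1 + ((1363-1) mod 40)] = u[3] = 18.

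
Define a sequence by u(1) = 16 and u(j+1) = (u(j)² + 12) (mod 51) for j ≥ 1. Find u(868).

31

We have u(1) = 16, u(2) = 13, u(3) = 28, u(4) = 31, u(5) = 4, u(6) = 28.
Since u(6) = u(3) = 28, the sequence is eventually periodic: after a pre-period of length 2 it cycles with period 3.
For j ≥ 3, u(j) depends only on (j - 3) mod 3. (868 - 3) mod 3 = 1, so u(868) = u(4) = 31.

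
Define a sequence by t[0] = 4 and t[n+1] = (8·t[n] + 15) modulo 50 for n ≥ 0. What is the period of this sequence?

t[0] = 4,  t[1] = 47,  t[2] = 41,  t[3] = 43,  t[4] = 9,  t[5] = 37,  t[6] = 11,  t[7] = 3,  t[8] = 39,  t[9] = 27,  t[10] = 31,  t[11] = 13,  t[12] = 19,  t[13] = 17,  t[14] = 1,  t[15] = 23,  t[16] = 49,  t[17] = 7,  t[18] = 21,  t[19] = 33,  t[20] = 29,  t[21] = 47.
Since t[21] = t[1] = 47, the sequence is eventually periodic: after a pre-period of length 1 it cycles with period 20.

20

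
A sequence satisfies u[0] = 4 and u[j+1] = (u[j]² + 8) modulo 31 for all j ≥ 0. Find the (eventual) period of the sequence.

9

Listing terms: u[0] = 4; u[1] = 24; u[2] = 26; u[3] = 2; u[4] = 12; u[5] = 28; u[6] = 17; u[7] = 18; u[8] = 22; u[9] = 27; u[10] = 24.
Since u[10] = u[1] = 24, the sequence is eventually periodic: after a pre-period of length 1 it cycles with period 9.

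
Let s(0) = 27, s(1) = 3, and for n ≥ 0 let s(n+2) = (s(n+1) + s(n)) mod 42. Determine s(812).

0

Listing terms: s(0) = 27, s(1) = 3, s(2) = 30, s(3) = 33, s(4) = 21, s(5) = 12, s(6) = 33, s(7) = 3, s(8) = 36, s(9) = 39, s(10) = 33, s(11) = 30, s(12) = 21, s(13) = 9, s(14) = 30, s(15) = 39, s(16) = 27, s(17) = 24, s(18) = 9, s(19) = 33, s(20) = 0, s(21) = 33, s(22) = 33, s(23) = 24, s(24) = 15, s(25) = 39, s(26) = 12, s(27) = 9, s(28) = 21, s(29) = 30, s(30) = 9, s(31) = 39, s(32) = 6, s(33) = 3, s(34) = 9, s(35) = 12, s(36) = 21, s(37) = 33, s(38) = 12, s(39) = 3, s(40) = 15, s(41) = 18, s(42) = 33, s(43) = 9, s(44) = 0, s(45) = 9, s(46) = 9, s(47) = 18, s(48) = 27, s(49) = 3.
Since (s(48), s(49)) = (s(0), s(1)) = (27, 3) (two consecutive terms determine the rest), the sequence is periodic with period 48.
(812 - 0) mod 48 = 44, so s(812) = s(44) = 0.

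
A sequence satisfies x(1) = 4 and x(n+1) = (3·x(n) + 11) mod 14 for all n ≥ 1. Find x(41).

x(1) = 4, x(2) = 9, x(3) = 10, x(4) = 13, x(5) = 8, x(6) = 7, x(7) = 4.
Since x(7) = x(1) = 4, the sequence is periodic with period 6.
So x(41) = x(1 + ((41-1) mod 6)) = x(5) = 8.

8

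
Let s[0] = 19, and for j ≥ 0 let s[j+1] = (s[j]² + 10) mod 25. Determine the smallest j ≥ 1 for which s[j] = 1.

s[0] = 19,  s[1] = 21,  s[2] = 1,  s[3] = 11,  s[4] = 6,  s[5] = 21.
Since s[5] = s[1] = 21, the sequence is eventually periodic: after a pre-period of length 1 it cycles with period 4.
The value 1 first appears (with j ≥ 1) at s[2].

2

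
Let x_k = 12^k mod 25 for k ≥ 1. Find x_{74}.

14

We have x_1 = 12, x_2 = 19, x_3 = 3, x_4 = 11, x_5 = 7, x_6 = 9, x_7 = 8, x_8 = 21, x_9 = 2, x_{10} = 24, x_{11} = 13, x_{12} = 6, x_{13} = 22, x_{14} = 14, x_{15} = 18, x_{16} = 16, x_{17} = 17, x_{18} = 4, x_{19} = 23, x_{20} = 1, x_{21} = 12.
Since x_{21} = x_1 = 12, the sequence is periodic with period 20.
So x_{74} = x_{1 + ((74-1) mod 20)} = x_{14} = 14.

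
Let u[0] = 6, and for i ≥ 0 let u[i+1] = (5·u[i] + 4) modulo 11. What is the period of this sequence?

Listing terms: u[0] = 6; u[1] = 1; u[2] = 9; u[3] = 5; u[4] = 7; u[5] = 6.
Since u[5] = u[0] = 6, the sequence is periodic with period 5.

5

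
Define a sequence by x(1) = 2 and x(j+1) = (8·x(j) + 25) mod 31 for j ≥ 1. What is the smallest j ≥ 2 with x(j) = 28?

x(1) = 2; x(2) = 10; x(3) = 12; x(4) = 28; x(5) = 1; x(6) = 2.
The sequence repeats with period 5.
The value 28 first appears (with j ≥ 2) at x(4).

4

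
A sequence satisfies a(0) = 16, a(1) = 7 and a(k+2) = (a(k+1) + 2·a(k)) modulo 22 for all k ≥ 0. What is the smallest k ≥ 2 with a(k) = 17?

a(0) = 16,  a(1) = 7,  a(2) = 17,  a(3) = 9,  a(4) = 21,  a(5) = 17,  a(6) = 15,  a(7) = 5,  a(8) = 13,  a(9) = 1,  a(10) = 5,  a(11) = 7,  a(12) = 17.
Since (a(11), a(12)) = (a(1), a(2)) = (7, 17) (two consecutive terms determine the rest), the sequence is eventually periodic: after a pre-period of length 1 it cycles with period 10.
The value 17 first appears (with k ≥ 2) at a(2).

2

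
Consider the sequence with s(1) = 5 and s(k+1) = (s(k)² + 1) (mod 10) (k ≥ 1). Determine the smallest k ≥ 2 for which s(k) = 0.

4

We have s(1) = 5,  s(2) = 6,  s(3) = 7,  s(4) = 0,  s(5) = 1,  s(6) = 2,  s(7) = 5.
The sequence repeats with period 6.
The value 0 first appears (with k ≥ 2) at s(4).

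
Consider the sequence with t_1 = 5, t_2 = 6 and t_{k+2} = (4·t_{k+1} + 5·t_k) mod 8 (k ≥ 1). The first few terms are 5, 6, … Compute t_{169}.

Computing terms: t_1 = 5; t_2 = 6; t_3 = 1; t_4 = 2; t_5 = 5; t_6 = 6.
The sequence repeats with period 4.
(169 - 1) mod 4 = 0, so t_{169} = t_1 = 5.

5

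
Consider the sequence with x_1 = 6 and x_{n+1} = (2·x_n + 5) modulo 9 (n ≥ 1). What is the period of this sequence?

6

Computing terms: x_1 = 6,  x_2 = 8,  x_3 = 3,  x_4 = 2,  x_5 = 0,  x_6 = 5,  x_7 = 6.
The sequence repeats with period 6.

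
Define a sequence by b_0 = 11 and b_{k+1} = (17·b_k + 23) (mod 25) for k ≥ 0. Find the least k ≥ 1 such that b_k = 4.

3

Listing terms: b_0 = 11, b_1 = 10, b_2 = 18, b_3 = 4, b_4 = 16, b_5 = 20, b_6 = 13, b_7 = 19, b_8 = 21, b_9 = 5, b_{10} = 8, b_{11} = 9, b_{12} = 1, b_{13} = 15, b_{14} = 3, b_{15} = 24, b_{16} = 6, b_{17} = 0, b_{18} = 23, b_{19} = 14, b_{20} = 11.
The sequence repeats with period 20.
The value 4 first appears (with k ≥ 1) at b_3.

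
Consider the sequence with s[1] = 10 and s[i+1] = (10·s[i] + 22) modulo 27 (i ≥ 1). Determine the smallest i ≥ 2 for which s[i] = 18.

Computing terms: s[1] = 10; s[2] = 14; s[3] = 0; s[4] = 22; s[5] = 26; s[6] = 12; s[7] = 7; s[8] = 11; s[9] = 24; s[10] = 19; s[11] = 23; s[12] = 9; s[13] = 4; s[14] = 8; s[15] = 21; s[16] = 16; s[17] = 20; s[18] = 6; s[19] = 1; s[20] = 5; s[21] = 18; s[22] = 13; s[23] = 17; s[24] = 3; s[25] = 25; s[26] = 2; s[27] = 15; s[28] = 10.
The sequence repeats with period 27.
The value 18 first appears (with i ≥ 2) at s[21].

21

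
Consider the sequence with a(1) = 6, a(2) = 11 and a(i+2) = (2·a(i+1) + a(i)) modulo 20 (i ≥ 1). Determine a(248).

Listing terms: a(1) = 6,  a(2) = 11,  a(3) = 8,  a(4) = 7,  a(5) = 2,  a(6) = 11,  a(7) = 4,  a(8) = 19,  a(9) = 2,  a(10) = 3,  a(11) = 8,  a(12) = 19,  a(13) = 6,  a(14) = 11.
Since (a(13), a(14)) = (a(1), a(2)) = (6, 11) (two consecutive terms determine the rest), the sequence is periodic with period 12.
So a(248) = a(1 + ((248-1) mod 12)) = a(8) = 19.

19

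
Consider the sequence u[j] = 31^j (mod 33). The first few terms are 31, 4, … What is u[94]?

16

u[1] = 31; u[2] = 4; u[3] = 25; u[4] = 16; u[5] = 1; u[6] = 31.
Since u[6] = u[1] = 31, the sequence is periodic with period 5.
(94 - 1) mod 5 = 3, so u[94] = u[4] = 16.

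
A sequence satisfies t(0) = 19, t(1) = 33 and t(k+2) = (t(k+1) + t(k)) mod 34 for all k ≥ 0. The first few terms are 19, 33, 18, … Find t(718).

We have t(0) = 19,  t(1) = 33,  t(2) = 18,  t(3) = 17,  t(4) = 1,  t(5) = 18,  t(6) = 19,  t(7) = 3,  t(8) = 22,  t(9) = 25,  t(10) = 13,  t(11) = 4,  t(12) = 17,  t(13) = 21,  t(14) = 4,  t(15) = 25,  t(16) = 29,  t(17) = 20,  t(18) = 15,  t(19) = 1,  t(20) = 16,  t(21) = 17,  t(22) = 33,  t(23) = 16,  t(24) = 15,  t(25) = 31,  t(26) = 12,  t(27) = 9,  t(28) = 21,  t(29) = 30,  t(30) = 17,  t(31) = 13,  t(32) = 30,  t(33) = 9,  t(34) = 5,  t(35) = 14,  t(36) = 19,  t(37) = 33.
The sequence repeats with period 36.
So t(718) = t(0 + ((718-0) mod 36)) = t(34) = 5.

5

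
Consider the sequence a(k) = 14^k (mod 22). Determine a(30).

Computing terms: a(1) = 14; a(2) = 20; a(3) = 16; a(4) = 4; a(5) = 12; a(6) = 14.
The sequence repeats with period 5.
(30 - 1) mod 5 = 4, so a(30) = a(5) = 12.

12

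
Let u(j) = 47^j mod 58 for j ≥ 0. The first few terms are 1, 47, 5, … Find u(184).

53

u(0) = 1; u(1) = 47; u(2) = 5; u(3) = 3; u(4) = 25; u(5) = 15; u(6) = 9; u(7) = 17; u(8) = 45; u(9) = 27; u(10) = 51; u(11) = 19; u(12) = 23; u(13) = 37; u(14) = 57; u(15) = 11; u(16) = 53; u(17) = 55; u(18) = 33; u(19) = 43; u(20) = 49; u(21) = 41; u(22) = 13; u(23) = 31; u(24) = 7; u(25) = 39; u(26) = 35; u(27) = 21; u(28) = 1.
Since u(28) = u(0) = 1, the sequence is periodic with period 28.
(184 - 0) mod 28 = 16, so u(184) = u(16) = 53.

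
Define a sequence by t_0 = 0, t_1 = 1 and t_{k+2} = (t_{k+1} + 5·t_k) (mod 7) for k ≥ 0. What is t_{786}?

Listing terms: t_0 = 0,  t_1 = 1,  t_2 = 1,  t_3 = 6,  t_4 = 4,  t_5 = 6,  t_6 = 5,  t_7 = 0,  t_8 = 4,  t_9 = 4,  t_{10} = 3,  t_{11} = 2,  t_{12} = 3,  t_{13} = 6,  t_{14} = 0,  t_{15} = 2,  t_{16} = 2,  t_{17} = 5,  t_{18} = 1,  t_{19} = 5,  t_{20} = 3,  t_{21} = 0,  t_{22} = 1.
The sequence repeats with period 21.
So t_{786} = t_{0 + ((786-0) mod 21)} = t_9 = 4.

4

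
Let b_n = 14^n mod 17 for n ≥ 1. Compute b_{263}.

Computing terms: b_1 = 14,  b_2 = 9,  b_3 = 7,  b_4 = 13,  b_5 = 12,  b_6 = 15,  b_7 = 6,  b_8 = 16,  b_9 = 3,  b_{10} = 8,  b_{11} = 10,  b_{12} = 4,  b_{13} = 5,  b_{14} = 2,  b_{15} = 11,  b_{16} = 1,  b_{17} = 14.
Since b_{17} = b_1 = 14, the sequence is periodic with period 16.
So b_{263} = b_{1 + ((263-1) mod 16)} = b_7 = 6.

6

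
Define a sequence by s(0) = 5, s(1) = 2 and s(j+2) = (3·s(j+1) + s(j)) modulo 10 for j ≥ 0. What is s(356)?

We have s(0) = 5, s(1) = 2, s(2) = 1, s(3) = 5, s(4) = 6, s(5) = 3, s(6) = 5, s(7) = 8, s(8) = 9, s(9) = 5, s(10) = 4, s(11) = 7, s(12) = 5, s(13) = 2.
Since (s(12), s(13)) = (s(0), s(1)) = (5, 2) (two consecutive terms determine the rest), the sequence is periodic with period 12.
So s(356) = s(0 + ((356-0) mod 12)) = s(8) = 9.

9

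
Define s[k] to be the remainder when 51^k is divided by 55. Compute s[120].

1

s[0] = 1,  s[1] = 51,  s[2] = 16,  s[3] = 46,  s[4] = 36,  s[5] = 21,  s[6] = 26,  s[7] = 6,  s[8] = 31,  s[9] = 41,  s[10] = 1.
The sequence repeats with period 10.
So s[120] = s[0 + ((120-0) mod 10)] = s[0] = 1.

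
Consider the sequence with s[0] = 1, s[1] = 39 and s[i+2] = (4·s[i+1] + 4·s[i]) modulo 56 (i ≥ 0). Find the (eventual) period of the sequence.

Listing terms: s[0] = 1, s[1] = 39, s[2] = 48, s[3] = 12, s[4] = 16, s[5] = 0, s[6] = 8, s[7] = 32, s[8] = 48, s[9] = 40, s[10] = 16, s[11] = 0.
Since (s[10], s[11]) = (s[4], s[5]) = (16, 0) (two consecutive terms determine the rest), the sequence is eventually periodic: after a pre-period of length 4 it cycles with period 6.

6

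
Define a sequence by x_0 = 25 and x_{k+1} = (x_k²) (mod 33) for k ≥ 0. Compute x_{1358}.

4

Computing terms: x_0 = 25, x_1 = 31, x_2 = 4, x_3 = 16, x_4 = 25.
The sequence repeats with period 4.
So x_{1358} = x_{0 + ((1358-0) mod 4)} = x_2 = 4.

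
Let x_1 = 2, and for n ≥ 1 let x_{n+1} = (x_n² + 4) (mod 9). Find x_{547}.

2

Computing terms: x_1 = 2,  x_2 = 8,  x_3 = 5,  x_4 = 2.
Since x_4 = x_1 = 2, the sequence is periodic with period 3.
(547 - 1) mod 3 = 0, so x_{547} = x_1 = 2.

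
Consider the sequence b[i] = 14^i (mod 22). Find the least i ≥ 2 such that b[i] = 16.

3

Computing terms: b[1] = 14, b[2] = 20, b[3] = 16, b[4] = 4, b[5] = 12, b[6] = 14.
Since b[6] = b[1] = 14, the sequence is periodic with period 5.
The value 16 first appears (with i ≥ 2) at b[3].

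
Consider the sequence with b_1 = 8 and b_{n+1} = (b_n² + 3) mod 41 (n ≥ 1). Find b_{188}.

40

b_1 = 8,  b_2 = 26,  b_3 = 23,  b_4 = 40,  b_5 = 4,  b_6 = 19,  b_7 = 36,  b_8 = 28,  b_9 = 8.
The sequence repeats with period 8.
(188 - 1) mod 8 = 3, so b_{188} = b_4 = 40.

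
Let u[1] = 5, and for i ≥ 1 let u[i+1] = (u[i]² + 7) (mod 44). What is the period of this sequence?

Listing terms: u[1] = 5,  u[2] = 32,  u[3] = 19,  u[4] = 16,  u[5] = 43,  u[6] = 8,  u[7] = 27,  u[8] = 32.
Since u[8] = u[2] = 32, the sequence is eventually periodic: after a pre-period of length 1 it cycles with period 6.

6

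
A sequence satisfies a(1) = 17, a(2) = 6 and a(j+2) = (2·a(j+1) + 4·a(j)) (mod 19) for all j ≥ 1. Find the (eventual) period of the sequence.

18

Listing terms: a(1) = 17; a(2) = 6; a(3) = 4; a(4) = 13; a(5) = 4; a(6) = 3; a(7) = 3; a(8) = 18; a(9) = 10; a(10) = 16; a(11) = 15; a(12) = 18; a(13) = 1; a(14) = 17; a(15) = 0; a(16) = 11; a(17) = 3; a(18) = 12; a(19) = 17; a(20) = 6.
Since (a(19), a(20)) = (a(1), a(2)) = (17, 6) (two consecutive terms determine the rest), the sequence is periodic with period 18.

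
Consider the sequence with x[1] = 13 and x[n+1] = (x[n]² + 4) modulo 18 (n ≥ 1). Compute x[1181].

11

Computing terms: x[1] = 13,  x[2] = 11,  x[3] = 17,  x[4] = 5,  x[5] = 11.
Since x[5] = x[2] = 11, the sequence is eventually periodic: after a pre-period of length 1 it cycles with period 3.
For n ≥ 2, x[n] depends only on (n - 2) mod 3. (1181 - 2) mod 3 = 0, so x[1181] = x[2] = 11.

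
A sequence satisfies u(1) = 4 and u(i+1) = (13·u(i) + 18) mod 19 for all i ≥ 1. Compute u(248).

We have u(1) = 4; u(2) = 13; u(3) = 16; u(4) = 17; u(5) = 11; u(6) = 9; u(7) = 2; u(8) = 6; u(9) = 1; u(10) = 12; u(11) = 3; u(12) = 0; u(13) = 18; u(14) = 5; u(15) = 7; u(16) = 14; u(17) = 10; u(18) = 15; u(19) = 4.
The sequence repeats with period 18.
(248 - 1) mod 18 = 13, so u(248) = u(14) = 5.

5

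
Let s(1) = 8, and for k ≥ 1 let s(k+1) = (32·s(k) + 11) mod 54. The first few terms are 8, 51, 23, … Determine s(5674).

s(1) = 8, s(2) = 51, s(3) = 23, s(4) = 45, s(5) = 47, s(6) = 3, s(7) = 53, s(8) = 33, s(9) = 41, s(10) = 27, s(11) = 11, s(12) = 39, s(13) = 17, s(14) = 15, s(15) = 5, s(16) = 9, s(17) = 29, s(18) = 21, s(19) = 35, s(20) = 51.
Since s(20) = s(2) = 51, the sequence is eventually periodic: after a pre-period of length 1 it cycles with period 18.
For k ≥ 2, s(k) depends only on (k - 2) mod 18. (5674 - 2) mod 18 = 2, so s(5674) = s(4) = 45.

45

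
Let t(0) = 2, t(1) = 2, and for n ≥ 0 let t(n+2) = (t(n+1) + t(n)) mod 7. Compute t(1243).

1

Computing terms: t(0) = 2,  t(1) = 2,  t(2) = 4,  t(3) = 6,  t(4) = 3,  t(5) = 2,  t(6) = 5,  t(7) = 0,  t(8) = 5,  t(9) = 5,  t(10) = 3,  t(11) = 1,  t(12) = 4,  t(13) = 5,  t(14) = 2,  t(15) = 0,  t(16) = 2,  t(17) = 2.
Since (t(16), t(17)) = (t(0), t(1)) = (2, 2) (two consecutive terms determine the rest), the sequence is periodic with period 16.
(1243 - 0) mod 16 = 11, so t(1243) = t(11) = 1.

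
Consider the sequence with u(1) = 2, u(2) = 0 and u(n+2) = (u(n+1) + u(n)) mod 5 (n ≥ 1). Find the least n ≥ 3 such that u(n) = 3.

We have u(1) = 2; u(2) = 0; u(3) = 2; u(4) = 2; u(5) = 4; u(6) = 1; u(7) = 0; u(8) = 1; u(9) = 1; u(10) = 2; u(11) = 3; u(12) = 0; u(13) = 3; u(14) = 3; u(15) = 1; u(16) = 4; u(17) = 0; u(18) = 4; u(19) = 4; u(20) = 3; u(21) = 2; u(22) = 0.
Since (u(21), u(22)) = (u(1), u(2)) = (2, 0) (two consecutive terms determine the rest), the sequence is periodic with period 20.
The value 3 first appears (with n ≥ 3) at u(11).

11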